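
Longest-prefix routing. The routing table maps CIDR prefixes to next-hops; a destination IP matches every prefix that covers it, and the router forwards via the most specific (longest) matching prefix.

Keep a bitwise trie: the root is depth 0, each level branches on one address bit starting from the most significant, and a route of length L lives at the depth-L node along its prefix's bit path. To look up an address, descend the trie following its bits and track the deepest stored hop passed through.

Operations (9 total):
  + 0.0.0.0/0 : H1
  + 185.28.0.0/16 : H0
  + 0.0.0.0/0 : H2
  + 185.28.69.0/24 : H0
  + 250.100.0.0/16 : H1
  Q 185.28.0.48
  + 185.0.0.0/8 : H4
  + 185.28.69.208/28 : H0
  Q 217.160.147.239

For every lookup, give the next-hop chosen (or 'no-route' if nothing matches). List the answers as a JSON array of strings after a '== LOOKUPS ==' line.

Process each operation:
  + 0.0.0.0/0 (H1) depth=0
  + 185.28.0.0/16 (H0) depth=16
  + 0.0.0.0/0 (H2) depth=0
  + 185.28.69.0/24 (H0) depth=24
  + 250.100.0.0/16 (H1) depth=16
  lookup 185.28.0.48: bits 10111001000111000 walk d0:H2→d1:-→d2:-→d3:-→d4:-→d5:-→d6:-→d7:-→d8:-→d9:-→d10:-→d11:-→d12:-→d13:-→d14:-→d15:-→d16:H0→d17:- -> H0
  + 185.0.0.0/8 (H4) depth=8
  + 185.28.69.208/28 (H0) depth=28
  lookup 217.160.147.239: bits 11 walk d0:H2→d1:-→d2:- -> H2

== LOOKUPS ==
["H0","H2"]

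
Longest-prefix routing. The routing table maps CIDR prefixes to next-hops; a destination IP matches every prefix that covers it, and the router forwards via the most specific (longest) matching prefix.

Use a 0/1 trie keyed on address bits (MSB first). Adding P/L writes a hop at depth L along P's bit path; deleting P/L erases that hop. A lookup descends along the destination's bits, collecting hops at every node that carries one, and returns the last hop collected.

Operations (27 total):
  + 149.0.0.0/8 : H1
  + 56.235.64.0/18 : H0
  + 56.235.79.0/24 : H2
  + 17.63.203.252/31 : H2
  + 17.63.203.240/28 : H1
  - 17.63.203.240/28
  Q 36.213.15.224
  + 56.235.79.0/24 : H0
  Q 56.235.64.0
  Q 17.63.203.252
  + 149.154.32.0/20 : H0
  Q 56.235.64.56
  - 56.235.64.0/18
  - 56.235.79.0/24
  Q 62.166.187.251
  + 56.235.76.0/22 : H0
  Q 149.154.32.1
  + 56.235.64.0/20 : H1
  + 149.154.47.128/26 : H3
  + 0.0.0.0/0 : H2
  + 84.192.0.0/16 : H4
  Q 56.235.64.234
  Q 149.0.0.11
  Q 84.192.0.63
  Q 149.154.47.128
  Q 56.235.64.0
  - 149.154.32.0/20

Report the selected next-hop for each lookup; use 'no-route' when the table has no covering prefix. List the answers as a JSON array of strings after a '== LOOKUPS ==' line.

Apply in order:
  + 149.0.0.0/8 (H1) depth=8
  + 56.235.64.0/18 (H0) depth=18
  + 56.235.79.0/24 (H2) depth=24
  + 17.63.203.252/31 (H2) depth=31
  + 17.63.203.240/28 (H1) depth=28
  del 17.63.203.240/28 (clear depth 28)
  lookup 36.213.15.224: bits 001 walk d0:-→d1:-→d2:-→d3:- -> no-route
  + 56.235.79.0/24 (H0) depth=24
  lookup 56.235.64.0: bits 00111000111010110100 walk d0:-→d1:-→d2:-→d3:-→d4:-→d5:-→d6:-→d7:-→d8:-→d9:-→d10:-→d11:-→d12:-→d13:-→d14:-→d15:-→d16:-→d17:-→d18:H0→d19:-→d20:- -> H0
  lookup 17.63.203.252: bits 0001000100111111110010111111110 walk d0:-→d1:-→d2:-→d3:-→d4:-→d5:-→d6:-→d7:-→d8:-→d9:-→d10:-→d11:-→d12:-→d13:-→d14:-→d15:-→d16:-→d17:-→d18:-→d19:-→d20:-→d21:-→d22:-→d23:-→d24:-→d25:-→d26:-→d27:-→d28:-→d29:-→d30:-→d31:H2 -> H2
  + 149.154.32.0/20 (H0) depth=20
  lookup 56.235.64.56: bits 00111000111010110100 walk d0:-→d1:-→d2:-→d3:-→d4:-→d5:-→d6:-→d7:-→d8:-→d9:-→d10:-→d11:-→d12:-→d13:-→d14:-→d15:-→d16:-→d17:-→d18:H0→d19:-→d20:- -> H0
  del 56.235.64.0/18 (clear depth 18)
  del 56.235.79.0/24 (clear depth 24)
  lookup 62.166.187.251: bits 00111 walk d0:-→d1:-→d2:-→d3:-→d4:-→d5:- -> no-route
  + 56.235.76.0/22 (H0) depth=22
  lookup 149.154.32.1: bits 10010101100110100010 walk d0:-→d1:-→d2:-→d3:-→d4:-→d5:-→d6:-→d7:-→d8:H1→d9:-→d10:-→d11:-→d12:-→d13:-→d14:-→d15:-→d16:-→d17:-→d18:-→d19:-→d20:H0 -> H0
  + 56.235.64.0/20 (H1) depth=20
  + 149.154.47.128/26 (H3) depth=26
  + 0.0.0.0/0 (H2) depth=0
  + 84.192.0.0/16 (H4) depth=16
  lookup 56.235.64.234: bits 00111000111010110100 walk d0:H2→d1:-→d2:-→d3:-→d4:-→d5:-→d6:-→d7:-→d8:-→d9:-→d10:-→d11:-→d12:-→d13:-→d14:-→d15:-→d16:-→d17:-→d18:-→d19:-→d20:H1 -> H1
  lookup 149.0.0.11: bits 10010101 walk d0:H2→d1:-→d2:-→d3:-→d4:-→d5:-→d6:-→d7:-→d8:H1 -> H1
  lookup 84.192.0.63: bits 0101010011000000 walk d0:H2→d1:-→d2:-→d3:-→d4:-→d5:-→d6:-→d7:-→d8:-→d9:-→d10:-→d11:-→d12:-→d13:-→d14:-→d15:-→d16:H4 -> H4
  lookup 149.154.47.128: bits 10010101100110100010111110 walk d0:H2→d1:-→d2:-→d3:-→d4:-→d5:-→d6:-→d7:-→d8:H1→d9:-→d10:-→d11:-→d12:-→d13:-→d14:-→d15:-→d16:-→d17:-→d18:-→d19:-→d20:H0→d21:-→d22:-→d23:-→d24:-→d25:-→d26:H3 -> H3
  lookup 56.235.64.0: bits 00111000111010110100 walk d0:H2→d1:-→d2:-→d3:-→d4:-→d5:-→d6:-→d7:-→d8:-→d9:-→d10:-→d11:-→d12:-→d13:-→d14:-→d15:-→d16:-→d17:-→d18:-→d19:-→d20:H1 -> H1
  del 149.154.32.0/20 (clear depth 20)

== LOOKUPS ==
["no-route","H0","H2","H0","no-route","H0","H1","H1","H4","H3","H1"]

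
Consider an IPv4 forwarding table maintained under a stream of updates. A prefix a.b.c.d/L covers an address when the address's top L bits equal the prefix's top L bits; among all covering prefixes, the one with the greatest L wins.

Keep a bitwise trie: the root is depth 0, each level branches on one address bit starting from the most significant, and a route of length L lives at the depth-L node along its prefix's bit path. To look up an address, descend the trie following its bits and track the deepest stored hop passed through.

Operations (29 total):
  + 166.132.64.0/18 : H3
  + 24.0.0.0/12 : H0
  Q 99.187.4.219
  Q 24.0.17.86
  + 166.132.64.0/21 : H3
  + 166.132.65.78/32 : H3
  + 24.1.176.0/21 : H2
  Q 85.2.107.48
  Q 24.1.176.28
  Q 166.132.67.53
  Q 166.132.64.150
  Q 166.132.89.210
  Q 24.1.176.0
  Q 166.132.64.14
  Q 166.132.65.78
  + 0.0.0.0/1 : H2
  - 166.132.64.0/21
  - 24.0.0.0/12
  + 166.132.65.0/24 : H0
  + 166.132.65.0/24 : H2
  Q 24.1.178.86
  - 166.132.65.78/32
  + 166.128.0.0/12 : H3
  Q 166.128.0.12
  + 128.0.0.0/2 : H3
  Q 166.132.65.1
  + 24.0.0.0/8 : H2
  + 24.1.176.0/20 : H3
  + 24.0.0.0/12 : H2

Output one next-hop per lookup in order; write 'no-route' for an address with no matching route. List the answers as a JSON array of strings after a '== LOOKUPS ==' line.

Apply in order:
  + 166.132.64.0/18 (H3) depth=18
  + 24.0.0.0/12 (H0) depth=12
  ? 99.187.4.219  path d0:-→d1:-  best=no-route
  ? 24.0.17.86  path d0:-→d1:-→d2:-→d3:-→d4:-→d5:-→d6:-→d7:-→d8:-→d9:-→d10:-→d11:-→d12:H0  best=H0
  + 166.132.64.0/21 (H3) depth=21
  + 166.132.65.78/32 (H3) depth=32
  + 24.1.176.0/21 (H2) depth=21
  ? 85.2.107.48  path d0:-→d1:-  best=no-route
  ? 24.1.176.28  path d0:-→d1:-→d2:-→d3:-→d4:-→d5:-→d6:-→d7:-→d8:-→d9:-→d10:-→d11:-→d12:H0→d13:-→d14:-→d15:-→d16:-→d17:-→d18:-→d19:-→d20:-→d21:H2  best=H2
  ? 166.132.67.53  path d0:-→d1:-→d2:-→d3:-→d4:-→d5:-→d6:-→d7:-→d8:-→d9:-→d10:-→d11:-→d12:-→d13:-→d14:-→d15:-→d16:-→d17:-→d18:H3→d19:-→d20:-→d21:H3→d22:-  best=H3
  ? 166.132.64.150  path d0:-→d1:-→d2:-→d3:-→d4:-→d5:-→d6:-→d7:-→d8:-→d9:-→d10:-→d11:-→d12:-→d13:-→d14:-→d15:-→d16:-→d17:-→d18:H3→d19:-→d20:-→d21:H3→d22:-→d23:-  best=H3
  ? 166.132.89.210  path d0:-→d1:-→d2:-→d3:-→d4:-→d5:-→d6:-→d7:-→d8:-→d9:-→d10:-→d11:-→d12:-→d13:-→d14:-→d15:-→d16:-→d17:-→d18:H3→d19:-  best=H3
  ? 24.1.176.0  path d0:-→d1:-→d2:-→d3:-→d4:-→d5:-→d6:-→d7:-→d8:-→d9:-→d10:-→d11:-→d12:H0→d13:-→d14:-→d15:-→d16:-→d17:-→d18:-→d19:-→d20:-→d21:H2  best=H2
  ? 166.132.64.14  path d0:-→d1:-→d2:-→d3:-→d4:-→d5:-→d6:-→d7:-→d8:-→d9:-→d10:-→d11:-→d12:-→d13:-→d14:-→d15:-→d16:-→d17:-→d18:H3→d19:-→d20:-→d21:H3→d22:-→d23:-  best=H3
  ? 166.132.65.78  path d0:-→d1:-→d2:-→d3:-→d4:-→d5:-→d6:-→d7:-→d8:-→d9:-→d10:-→d11:-→d12:-→d13:-→d14:-→d15:-→d16:-→d17:-→d18:H3→d19:-→d20:-→d21:H3→d22:-→d23:-→d24:-→d25:-→d26:-→d27:-→d28:-→d29:-→d30:-→d31:-→d32:H3  best=H3
  + 0.0.0.0/1 (H2) depth=1
  - 166.132.64.0/21 clear@21
  - 24.0.0.0/12 clear@12
  + 166.132.65.0/24 (H0) depth=24
  + 166.132.65.0/24 (H2) depth=24
  ? 24.1.178.86  path d0:-→d1:H2→d2:-→d3:-→d4:-→d5:-→d6:-→d7:-→d8:-→d9:-→d10:-→d11:-→d12:-→d13:-→d14:-→d15:-→d16:-→d17:-→d18:-→d19:-→d20:-→d21:H2  best=H2
  - 166.132.65.78/32 clear@32
  + 166.128.0.0/12 (H3) depth=12
  ? 166.128.0.12  path d0:-→d1:-→d2:-→d3:-→d4:-→d5:-→d6:-→d7:-→d8:-→d9:-→d10:-→d11:-→d12:H3→d13:-  best=H3
  + 128.0.0.0/2 (H3) depth=2
  ? 166.132.65.1  path d0:-→d1:-→d2:H3→d3:-→d4:-→d5:-→d6:-→d7:-→d8:-→d9:-→d10:-→d11:-→d12:H3→d13:-→d14:-→d15:-→d16:-→d17:-→d18:H3→d19:-→d20:-→d21:-→d22:-→d23:-→d24:H2→d25:-  best=H2
  + 24.0.0.0/8 (H2) depth=8
  + 24.1.176.0/20 (H3) depth=20
  + 24.0.0.0/12 (H2) depth=12

== LOOKUPS ==
["no-route","H0","no-route","H2","H3","H3","H3","H2","H3","H3","H2","H3","H2"]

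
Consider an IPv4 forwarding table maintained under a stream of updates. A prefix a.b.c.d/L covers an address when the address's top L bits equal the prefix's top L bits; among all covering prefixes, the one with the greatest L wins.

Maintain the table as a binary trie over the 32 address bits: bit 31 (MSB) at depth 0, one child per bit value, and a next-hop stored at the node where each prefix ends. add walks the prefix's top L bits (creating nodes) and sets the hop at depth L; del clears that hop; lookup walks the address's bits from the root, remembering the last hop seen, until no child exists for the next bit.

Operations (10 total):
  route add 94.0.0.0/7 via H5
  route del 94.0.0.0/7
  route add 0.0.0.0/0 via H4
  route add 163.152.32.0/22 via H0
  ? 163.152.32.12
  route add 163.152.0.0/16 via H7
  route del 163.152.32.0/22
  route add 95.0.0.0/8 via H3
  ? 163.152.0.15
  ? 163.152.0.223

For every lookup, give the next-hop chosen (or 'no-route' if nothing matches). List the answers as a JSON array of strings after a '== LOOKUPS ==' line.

Trace:
  + 94.0.0.0/7 (H5) depth=7
  del 94.0.0.0/7 (clear depth 7)
  + 0.0.0.0/0 (H4) depth=0
  + 163.152.32.0/22 (H0) depth=22
  lookup 163.152.32.12: bits 1010001110011000001000 walk d0:H4→d1:-→d2:-→d3:-→d4:-→d5:-→d6:-→d7:-→d8:-→d9:-→d10:-→d11:-→d12:-→d13:-→d14:-→d15:-→d16:-→d17:-→d18:-→d19:-→d20:-→d21:-→d22:H0 -> H0
  + 163.152.0.0/16 (H7) depth=16
  del 163.152.32.0/22 (clear depth 22)
  + 95.0.0.0/8 (H3) depth=8
  lookup 163.152.0.15: bits 101000111001100000 walk d0:H4→d1:-→d2:-→d3:-→d4:-→d5:-→d6:-→d7:-→d8:-→d9:-→d10:-→d11:-→d12:-→d13:-→d14:-→d15:-→d16:H7→d17:-→d18:- -> H7
  lookup 163.152.0.223: bits 101000111001100000 walk d0:H4→d1:-→d2:-→d3:-→d4:-→d5:-→d6:-→d7:-→d8:-→d9:-→d10:-→d11:-→d12:-→d13:-→d14:-→d15:-→d16:H7→d17:-→d18:- -> H7

== LOOKUPS ==
["H0","H7","H7"]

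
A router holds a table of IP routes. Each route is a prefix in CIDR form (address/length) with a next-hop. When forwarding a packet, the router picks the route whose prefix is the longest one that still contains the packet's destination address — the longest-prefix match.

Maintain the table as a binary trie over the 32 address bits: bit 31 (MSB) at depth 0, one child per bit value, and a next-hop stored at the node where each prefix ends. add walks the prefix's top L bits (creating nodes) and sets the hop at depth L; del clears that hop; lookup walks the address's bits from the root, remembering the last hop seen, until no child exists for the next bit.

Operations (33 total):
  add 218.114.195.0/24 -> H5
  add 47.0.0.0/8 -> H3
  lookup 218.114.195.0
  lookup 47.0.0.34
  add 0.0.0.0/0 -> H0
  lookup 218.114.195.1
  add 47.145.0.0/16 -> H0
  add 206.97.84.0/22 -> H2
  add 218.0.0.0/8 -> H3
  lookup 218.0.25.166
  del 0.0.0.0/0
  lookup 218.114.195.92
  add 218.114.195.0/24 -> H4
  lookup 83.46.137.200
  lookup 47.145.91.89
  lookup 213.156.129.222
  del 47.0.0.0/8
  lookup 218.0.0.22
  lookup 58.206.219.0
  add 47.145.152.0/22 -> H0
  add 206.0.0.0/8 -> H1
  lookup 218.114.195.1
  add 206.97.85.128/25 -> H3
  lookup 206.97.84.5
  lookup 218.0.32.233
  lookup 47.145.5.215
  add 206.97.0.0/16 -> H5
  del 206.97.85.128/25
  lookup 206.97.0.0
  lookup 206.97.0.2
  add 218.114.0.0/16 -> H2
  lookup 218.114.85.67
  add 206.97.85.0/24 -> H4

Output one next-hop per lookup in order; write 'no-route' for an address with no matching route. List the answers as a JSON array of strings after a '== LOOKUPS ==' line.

Apply in order:
  add 218.114.195.0/24 -> H5 at depth 24
  add 47.0.0.0/8 -> H3 at depth 8
  ? 218.114.195.0  path d0:-→d1:-→d2:-→d3:-→d4:-→d5:-→d6:-→d7:-→d8:-→d9:-→d10:-→d11:-→d12:-→d13:-→d14:-→d15:-→d16:-→d17:-→d18:-→d19:-→d20:-→d21:-→d22:-→d23:-→d24:H5  best=H5
  ? 47.0.0.34  path d0:-→d1:-→d2:-→d3:-→d4:-→d5:-→d6:-→d7:-→d8:H3  best=H3
  add 0.0.0.0/0 -> H0 at depth 0
  ? 218.114.195.1  path d0:H0→d1:-→d2:-→d3:-→d4:-→d5:-→d6:-→d7:-→d8:-→d9:-→d10:-→d11:-→d12:-→d13:-→d14:-→d15:-→d16:-→d17:-→d18:-→d19:-→d20:-→d21:-→d22:-→d23:-→d24:H5  best=H5
  add 47.145.0.0/16 -> H0 at depth 16
  add 206.97.84.0/22 -> H2 at depth 22
  add 218.0.0.0/8 -> H3 at depth 8
  ? 218.0.25.166  path d0:H0→d1:-→d2:-→d3:-→d4:-→d5:-→d6:-→d7:-→d8:H3→d9:-  best=H3
  del 0.0.0.0/0 (clear depth 0)
  ? 218.114.195.92  path d0:-→d1:-→d2:-→d3:-→d4:-→d5:-→d6:-→d7:-→d8:H3→d9:-→d10:-→d11:-→d12:-→d13:-→d14:-→d15:-→d16:-→d17:-→d18:-→d19:-→d20:-→d21:-→d22:-→d23:-→d24:H5  best=H5
  add 218.114.195.0/24 -> H4 at depth 24
  ? 83.46.137.200  path d0:-→d1:-  best=no-route
  ? 47.145.91.89  path d0:-→d1:-→d2:-→d3:-→d4:-→d5:-→d6:-→d7:-→d8:H3→d9:-→d10:-→d11:-→d12:-→d13:-→d14:-→d15:-→d16:H0  best=H0
  ? 213.156.129.222  path d0:-→d1:-→d2:-→d3:-→d4:-  best=no-route
  del 47.0.0.0/8 (clear depth 8)
  ? 218.0.0.22  path d0:-→d1:-→d2:-→d3:-→d4:-→d5:-→d6:-→d7:-→d8:H3→d9:-  best=H3
  ? 58.206.219.0  path d0:-→d1:-→d2:-→d3:-  best=no-route
  add 47.145.152.0/22 -> H0 at depth 22
  add 206.0.0.0/8 -> H1 at depth 8
  ? 218.114.195.1  path d0:-→d1:-→d2:-→d3:-→d4:-→d5:-→d6:-→d7:-→d8:H3→d9:-→d10:-→d11:-→d12:-→d13:-→d14:-→d15:-→d16:-→d17:-→d18:-→d19:-→d20:-→d21:-→d22:-→d23:-→d24:H4  best=H4
  add 206.97.85.128/25 -> H3 at depth 25
  ? 206.97.84.5  path d0:-→d1:-→d2:-→d3:-→d4:-→d5:-→d6:-→d7:-→d8:H1→d9:-→d10:-→d11:-→d12:-→d13:-→d14:-→d15:-→d16:-→d17:-→d18:-→d19:-→d20:-→d21:-→d22:H2→d23:-  best=H2
  ? 218.0.32.233  path d0:-→d1:-→d2:-→d3:-→d4:-→d5:-→d6:-→d7:-→d8:H3→d9:-  best=H3
  ? 47.145.5.215  path d0:-→d1:-→d2:-→d3:-→d4:-→d5:-→d6:-→d7:-→d8:-→d9:-→d10:-→d11:-→d12:-→d13:-→d14:-→d15:-→d16:H0  best=H0
  add 206.97.0.0/16 -> H5 at depth 16
  del 206.97.85.128/25 (clear depth 25)
  ? 206.97.0.0  path d0:-→d1:-→d2:-→d3:-→d4:-→d5:-→d6:-→d7:-→d8:H1→d9:-→d10:-→d11:-→d12:-→d13:-→d14:-→d15:-→d16:H5→d17:-  best=H5
  ? 206.97.0.2  path d0:-→d1:-→d2:-→d3:-→d4:-→d5:-→d6:-→d7:-→d8:H1→d9:-→d10:-→d11:-→d12:-→d13:-→d14:-→d15:-→d16:H5→d17:-  best=H5
  add 218.114.0.0/16 -> H2 at depth 16
  ? 218.114.85.67  path d0:-→d1:-→d2:-→d3:-→d4:-→d5:-→d6:-→d7:-→d8:H3→d9:-→d10:-→d11:-→d12:-→d13:-→d14:-→d15:-→d16:H2  best=H2
  add 206.97.85.0/24 -> H4 at depth 24

== LOOKUPS ==
["H5","H3","H5","H3","H5","no-route","H0","no-route","H3","no-route","H4","H2","H3","H0","H5","H5","H2"]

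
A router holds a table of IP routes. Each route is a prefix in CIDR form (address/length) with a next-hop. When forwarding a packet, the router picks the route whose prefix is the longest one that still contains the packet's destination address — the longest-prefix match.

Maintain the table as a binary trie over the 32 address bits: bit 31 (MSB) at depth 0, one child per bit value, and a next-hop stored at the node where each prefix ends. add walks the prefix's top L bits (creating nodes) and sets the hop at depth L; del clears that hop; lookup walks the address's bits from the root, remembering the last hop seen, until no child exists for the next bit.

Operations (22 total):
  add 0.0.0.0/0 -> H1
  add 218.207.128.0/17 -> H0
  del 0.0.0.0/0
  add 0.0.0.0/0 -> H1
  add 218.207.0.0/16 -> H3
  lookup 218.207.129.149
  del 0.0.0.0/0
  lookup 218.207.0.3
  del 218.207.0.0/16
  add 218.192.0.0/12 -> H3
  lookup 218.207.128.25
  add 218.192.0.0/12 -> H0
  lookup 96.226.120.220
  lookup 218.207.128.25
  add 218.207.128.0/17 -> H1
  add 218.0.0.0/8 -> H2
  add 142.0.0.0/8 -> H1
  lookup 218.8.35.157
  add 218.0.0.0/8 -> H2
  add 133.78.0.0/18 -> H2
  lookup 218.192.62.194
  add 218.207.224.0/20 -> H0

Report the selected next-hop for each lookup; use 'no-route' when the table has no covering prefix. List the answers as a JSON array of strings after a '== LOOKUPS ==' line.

Apply in order:
  + 0.0.0.0/0 (H1) depth=0
  + 218.207.128.0/17 (H0) depth=17
  del 0.0.0.0/0 (clear depth 0)
  + 0.0.0.0/0 (H1) depth=0
  + 218.207.0.0/16 (H3) depth=16
  lookup 218.207.129.149: bits 11011010110011111 walk d0:H1→d1:-→d2:-→d3:-→d4:-→d5:-→d6:-→d7:-→d8:-→d9:-→d10:-→d11:-→d12:-→d13:-→d14:-→d15:-→d16:H3→d17:H0 -> H0
  del 0.0.0.0/0 (clear depth 0)
  lookup 218.207.0.3: bits 1101101011001111 walk d0:-→d1:-→d2:-→d3:-→d4:-→d5:-→d6:-→d7:-→d8:-→d9:-→d10:-→d11:-→d12:-→d13:-→d14:-→d15:-→d16:H3 -> H3
  del 218.207.0.0/16 (clear depth 16)
  + 218.192.0.0/12 (H3) depth=12
  lookup 218.207.128.25: bits 11011010110011111 walk d0:-→d1:-→d2:-→d3:-→d4:-→d5:-→d6:-→d7:-→d8:-→d9:-→d10:-→d11:-→d12:H3→d13:-→d14:-→d15:-→d16:-→d17:H0 -> H0
  + 218.192.0.0/12 (H0) depth=12
  lookup 96.226.120.220: bits ε walk d0:- -> no-route
  lookup 218.207.128.25: bits 11011010110011111 walk d0:-→d1:-→d2:-→d3:-→d4:-→d5:-→d6:-→d7:-→d8:-→d9:-→d10:-→d11:-→d12:H0→d13:-→d14:-→d15:-→d16:-→d17:H0 -> H0
  + 218.207.128.0/17 (H1) depth=17
  + 218.0.0.0/8 (H2) depth=8
  + 142.0.0.0/8 (H1) depth=8
  lookup 218.8.35.157: bits 11011010 walk d0:-→d1:-→d2:-→d3:-→d4:-→d5:-→d6:-→d7:-→d8:H2 -> H2
  + 218.0.0.0/8 (H2) depth=8
  + 133.78.0.0/18 (H2) depth=18
  lookup 218.192.62.194: bits 110110101100 walk d0:-→d1:-→d2:-→d3:-→d4:-→d5:-→d6:-→d7:-→d8:H2→d9:-→d10:-→d11:-→d12:H0 -> H0
  + 218.207.224.0/20 (H0) depth=20

== LOOKUPS ==
["H0","H3","H0","no-route","H0","H2","H0"]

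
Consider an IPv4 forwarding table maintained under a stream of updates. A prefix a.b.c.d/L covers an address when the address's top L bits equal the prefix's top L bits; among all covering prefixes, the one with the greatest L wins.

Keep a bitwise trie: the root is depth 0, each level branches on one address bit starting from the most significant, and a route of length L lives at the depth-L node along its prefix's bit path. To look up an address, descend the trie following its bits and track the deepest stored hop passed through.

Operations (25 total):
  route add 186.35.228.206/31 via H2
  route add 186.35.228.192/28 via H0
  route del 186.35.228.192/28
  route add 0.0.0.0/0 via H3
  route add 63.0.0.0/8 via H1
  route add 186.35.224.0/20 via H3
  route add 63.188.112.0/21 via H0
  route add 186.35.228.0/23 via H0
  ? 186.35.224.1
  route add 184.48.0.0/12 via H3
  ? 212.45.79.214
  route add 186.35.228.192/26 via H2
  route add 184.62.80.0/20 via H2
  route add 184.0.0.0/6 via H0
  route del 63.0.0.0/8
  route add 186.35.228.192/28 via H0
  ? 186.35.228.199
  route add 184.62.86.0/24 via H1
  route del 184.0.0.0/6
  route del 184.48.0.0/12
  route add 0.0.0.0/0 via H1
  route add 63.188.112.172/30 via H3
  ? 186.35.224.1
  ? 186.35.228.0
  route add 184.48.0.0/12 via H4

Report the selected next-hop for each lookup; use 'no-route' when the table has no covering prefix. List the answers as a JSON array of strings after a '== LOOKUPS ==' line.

Process each operation:
  + 186.35.228.206/31 (H2) depth=31
  + 186.35.228.192/28 (H0) depth=28
  - 186.35.228.192/28 clear@28
  + 0.0.0.0/0 (H3) depth=0
  + 63.0.0.0/8 (H1) depth=8
  + 186.35.224.0/20 (H3) depth=20
  + 63.188.112.0/21 (H0) depth=21
  + 186.35.228.0/23 (H0) depth=23
  Q 186.35.224.1: descend 101110100010001111100 ; hops seen [H3,H3] ; pick H3
  + 184.48.0.0/12 (H3) depth=12
  Q 212.45.79.214: descend 1 ; hops seen [H3] ; pick H3
  + 186.35.228.192/26 (H2) depth=26
  + 184.62.80.0/20 (H2) depth=20
  + 184.0.0.0/6 (H0) depth=6
  - 63.0.0.0/8 clear@8
  + 186.35.228.192/28 (H0) depth=28
  Q 186.35.228.199: descend 1011101000100011111001001100 ; hops seen [H3,H0,H3,H0,H2,H0] ; pick H0
  + 184.62.86.0/24 (H1) depth=24
  - 184.0.0.0/6 clear@6
  - 184.48.0.0/12 clear@12
  + 0.0.0.0/0 (H1) depth=0
  + 63.188.112.172/30 (H3) depth=30
  Q 186.35.224.1: descend 101110100010001111100 ; hops seen [H1,H3] ; pick H3
  Q 186.35.228.0: descend 101110100010001111100100 ; hops seen [H1,H3,H0] ; pick H0
  + 184.48.0.0/12 (H4) depth=12

== LOOKUPS ==
["H3","H3","H0","H3","H0"]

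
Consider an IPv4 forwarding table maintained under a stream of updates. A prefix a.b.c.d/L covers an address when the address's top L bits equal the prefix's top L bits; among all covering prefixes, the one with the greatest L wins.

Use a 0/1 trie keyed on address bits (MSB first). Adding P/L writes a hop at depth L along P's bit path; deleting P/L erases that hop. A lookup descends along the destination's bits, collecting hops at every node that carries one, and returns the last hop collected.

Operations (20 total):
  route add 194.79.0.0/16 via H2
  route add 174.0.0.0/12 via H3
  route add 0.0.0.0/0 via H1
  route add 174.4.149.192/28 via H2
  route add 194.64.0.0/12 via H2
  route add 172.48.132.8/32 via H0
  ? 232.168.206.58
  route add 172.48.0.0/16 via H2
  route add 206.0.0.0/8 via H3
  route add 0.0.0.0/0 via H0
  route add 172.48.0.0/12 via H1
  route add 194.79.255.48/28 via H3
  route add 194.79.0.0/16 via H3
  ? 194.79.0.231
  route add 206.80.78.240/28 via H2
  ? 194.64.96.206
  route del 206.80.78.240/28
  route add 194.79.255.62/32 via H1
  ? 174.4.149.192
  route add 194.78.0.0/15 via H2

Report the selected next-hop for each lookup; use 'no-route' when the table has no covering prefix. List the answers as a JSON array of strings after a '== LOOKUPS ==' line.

Process each operation:
  + 194.79.0.0/16 (H2) depth=16
  + 174.0.0.0/12 (H3) depth=12
  + 0.0.0.0/0 (H1) depth=0
  + 174.4.149.192/28 (H2) depth=28
  + 194.64.0.0/12 (H2) depth=12
  + 172.48.132.8/32 (H0) depth=32
  ? 232.168.206.58  path d0:H1→d1:-→d2:-  best=H1
  + 172.48.0.0/16 (H2) depth=16
  + 206.0.0.0/8 (H3) depth=8
  + 0.0.0.0/0 (H0) depth=0
  + 172.48.0.0/12 (H1) depth=12
  + 194.79.255.48/28 (H3) depth=28
  + 194.79.0.0/16 (H3) depth=16
  ? 194.79.0.231  path d0:H0→d1:-→d2:-→d3:-→d4:-→d5:-→d6:-→d7:-→d8:-→d9:-→d10:-→d11:-→d12:H2→d13:-→d14:-→d15:-→d16:H3  best=H3
  + 206.80.78.240/28 (H2) depth=28
  ? 194.64.96.206  path d0:H0→d1:-→d2:-→d3:-→d4:-→d5:-→d6:-→d7:-→d8:-→d9:-→d10:-→d11:-→d12:H2  best=H2
  del 206.80.78.240/28 (clear depth 28)
  + 194.79.255.62/32 (H1) depth=32
  ? 174.4.149.192  path d0:H0→d1:-→d2:-→d3:-→d4:-→d5:-→d6:-→d7:-→d8:-→d9:-→d10:-→d11:-→d12:H3→d13:-→d14:-→d15:-→d16:-→d17:-→d18:-→d19:-→d20:-→d21:-→d22:-→d23:-→d24:-→d25:-→d26:-→d27:-→d28:H2  best=H2
  + 194.78.0.0/15 (H2) depth=15

== LOOKUPS ==
["H1","H3","H2","H2"]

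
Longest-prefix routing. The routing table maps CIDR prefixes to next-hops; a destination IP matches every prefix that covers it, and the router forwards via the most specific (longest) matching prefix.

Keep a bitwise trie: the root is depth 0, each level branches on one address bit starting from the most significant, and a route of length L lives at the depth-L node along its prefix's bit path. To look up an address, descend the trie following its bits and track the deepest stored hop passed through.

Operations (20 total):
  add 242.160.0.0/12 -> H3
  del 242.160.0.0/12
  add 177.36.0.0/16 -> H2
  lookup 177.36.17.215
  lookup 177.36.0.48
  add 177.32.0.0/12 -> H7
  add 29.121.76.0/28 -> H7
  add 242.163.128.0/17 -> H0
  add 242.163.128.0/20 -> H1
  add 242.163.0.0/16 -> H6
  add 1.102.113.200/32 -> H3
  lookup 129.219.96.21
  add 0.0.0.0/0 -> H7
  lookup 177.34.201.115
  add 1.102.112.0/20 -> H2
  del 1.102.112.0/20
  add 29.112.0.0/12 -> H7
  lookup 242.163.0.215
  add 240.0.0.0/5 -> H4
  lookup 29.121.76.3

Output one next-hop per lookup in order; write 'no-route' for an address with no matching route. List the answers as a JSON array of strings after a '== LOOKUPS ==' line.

Apply in order:
  add 242.160.0.0/12 -> H3 at depth 12
  del 242.160.0.0/12 (clear depth 12)
  add 177.36.0.0/16 -> H2 at depth 16
  ? 177.36.17.215  path d0:-→d1:-→d2:-→d3:-→d4:-→d5:-→d6:-→d7:-→d8:-→d9:-→d10:-→d11:-→d12:-→d13:-→d14:-→d15:-→d16:H2  best=H2
  ? 177.36.0.48  path d0:-→d1:-→d2:-→d3:-→d4:-→d5:-→d6:-→d7:-→d8:-→d9:-→d10:-→d11:-→d12:-→d13:-→d14:-→d15:-→d16:H2  best=H2
  add 177.32.0.0/12 -> H7 at depth 12
  add 29.121.76.0/28 -> H7 at depth 28
  add 242.163.128.0/17 -> H0 at depth 17
  add 242.163.128.0/20 -> H1 at depth 20
  add 242.163.0.0/16 -> H6 at depth 16
  add 1.102.113.200/32 -> H3 at depth 32
  ? 129.219.96.21  path d0:-→d1:-→d2:-  best=no-route
  add 0.0.0.0/0 -> H7 at depth 0
  ? 177.34.201.115  path d0:H7→d1:-→d2:-→d3:-→d4:-→d5:-→d6:-→d7:-→d8:-→d9:-→d10:-→d11:-→d12:H7→d13:-  best=H7
  add 1.102.112.0/20 -> H2 at depth 20
  del 1.102.112.0/20 (clear depth 20)
  add 29.112.0.0/12 -> H7 at depth 12
  ? 242.163.0.215  path d0:H7→d1:-→d2:-→d3:-→d4:-→d5:-→d6:-→d7:-→d8:-→d9:-→d10:-→d11:-→d12:-→d13:-→d14:-→d15:-→d16:H6  best=H6
  add 240.0.0.0/5 -> H4 at depth 5
  ? 29.121.76.3  path d0:H7→d1:-→d2:-→d3:-→d4:-→d5:-→d6:-→d7:-→d8:-→d9:-→d10:-→d11:-→d12:H7→d13:-→d14:-→d15:-→d16:-→d17:-→d18:-→d19:-→d20:-→d21:-→d22:-→d23:-→d24:-→d25:-→d26:-→d27:-→d28:H7  best=H7

== LOOKUPS ==
["H2","H2","no-route","H7","H6","H7"]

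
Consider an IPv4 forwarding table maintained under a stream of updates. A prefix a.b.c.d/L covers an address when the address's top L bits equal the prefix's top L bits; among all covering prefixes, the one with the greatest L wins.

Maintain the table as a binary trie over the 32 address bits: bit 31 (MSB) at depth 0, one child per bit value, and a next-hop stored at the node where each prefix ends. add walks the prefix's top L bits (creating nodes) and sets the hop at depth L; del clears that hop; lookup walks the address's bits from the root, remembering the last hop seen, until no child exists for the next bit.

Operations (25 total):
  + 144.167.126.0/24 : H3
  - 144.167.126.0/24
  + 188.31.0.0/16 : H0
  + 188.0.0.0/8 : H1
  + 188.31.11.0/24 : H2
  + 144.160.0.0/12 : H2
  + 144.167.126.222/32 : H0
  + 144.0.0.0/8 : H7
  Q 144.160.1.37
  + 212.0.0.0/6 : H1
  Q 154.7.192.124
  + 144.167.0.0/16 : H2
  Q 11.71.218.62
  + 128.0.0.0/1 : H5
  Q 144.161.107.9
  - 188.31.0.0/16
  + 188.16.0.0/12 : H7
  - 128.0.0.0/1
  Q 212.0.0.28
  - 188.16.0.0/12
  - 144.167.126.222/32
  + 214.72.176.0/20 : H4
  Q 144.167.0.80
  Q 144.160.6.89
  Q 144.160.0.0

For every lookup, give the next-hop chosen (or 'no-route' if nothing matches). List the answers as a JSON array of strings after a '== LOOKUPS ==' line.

Process each operation:
  add 144.167.126.0/24 -> H3 at depth 24
  - 144.167.126.0/24 clear@24
  add 188.31.0.0/16 -> H0 at depth 16
  add 188.0.0.0/8 -> H1 at depth 8
  add 188.31.11.0/24 -> H2 at depth 24
  add 144.160.0.0/12 -> H2 at depth 12
  add 144.167.126.222/32 -> H0 at depth 32
  add 144.0.0.0/8 -> H7 at depth 8
  ? 144.160.1.37  path d0:-→d1:-→d2:-→d3:-→d4:-→d5:-→d6:-→d7:-→d8:H7→d9:-→d10:-→d11:-→d12:H2→d13:-  best=H2
  add 212.0.0.0/6 -> H1 at depth 6
  ? 154.7.192.124  path d0:-→d1:-→d2:-→d3:-→d4:-  best=no-route
  add 144.167.0.0/16 -> H2 at depth 16
  ? 11.71.218.62  path d0:-  best=no-route
  add 128.0.0.0/1 -> H5 at depth 1
  ? 144.161.107.9  path d0:-→d1:H5→d2:-→d3:-→d4:-→d5:-→d6:-→d7:-→d8:H7→d9:-→d10:-→d11:-→d12:H2→d13:-  best=H2
  - 188.31.0.0/16 clear@16
  add 188.16.0.0/12 -> H7 at depth 12
  - 128.0.0.0/1 clear@1
  ? 212.0.0.28  path d0:-→d1:-→d2:-→d3:-→d4:-→d5:-→d6:H1  best=H1
  - 188.16.0.0/12 clear@12
  - 144.167.126.222/32 clear@32
  add 214.72.176.0/20 -> H4 at depth 20
  ? 144.167.0.80  path d0:-→d1:-→d2:-→d3:-→d4:-→d5:-→d6:-→d7:-→d8:H7→d9:-→d10:-→d11:-→d12:H2→d13:-→d14:-→d15:-→d16:H2→d17:-  best=H2
  ? 144.160.6.89  path d0:-→d1:-→d2:-→d3:-→d4:-→d5:-→d6:-→d7:-→d8:H7→d9:-→d10:-→d11:-→d12:H2→d13:-  best=H2
  ? 144.160.0.0  path d0:-→d1:-→d2:-→d3:-→d4:-→d5:-→d6:-→d7:-→d8:H7→d9:-→d10:-→d11:-→d12:H2→d13:-  best=H2

== LOOKUPS ==
["H2","no-route","no-route","H2","H1","H2","H2","H2"]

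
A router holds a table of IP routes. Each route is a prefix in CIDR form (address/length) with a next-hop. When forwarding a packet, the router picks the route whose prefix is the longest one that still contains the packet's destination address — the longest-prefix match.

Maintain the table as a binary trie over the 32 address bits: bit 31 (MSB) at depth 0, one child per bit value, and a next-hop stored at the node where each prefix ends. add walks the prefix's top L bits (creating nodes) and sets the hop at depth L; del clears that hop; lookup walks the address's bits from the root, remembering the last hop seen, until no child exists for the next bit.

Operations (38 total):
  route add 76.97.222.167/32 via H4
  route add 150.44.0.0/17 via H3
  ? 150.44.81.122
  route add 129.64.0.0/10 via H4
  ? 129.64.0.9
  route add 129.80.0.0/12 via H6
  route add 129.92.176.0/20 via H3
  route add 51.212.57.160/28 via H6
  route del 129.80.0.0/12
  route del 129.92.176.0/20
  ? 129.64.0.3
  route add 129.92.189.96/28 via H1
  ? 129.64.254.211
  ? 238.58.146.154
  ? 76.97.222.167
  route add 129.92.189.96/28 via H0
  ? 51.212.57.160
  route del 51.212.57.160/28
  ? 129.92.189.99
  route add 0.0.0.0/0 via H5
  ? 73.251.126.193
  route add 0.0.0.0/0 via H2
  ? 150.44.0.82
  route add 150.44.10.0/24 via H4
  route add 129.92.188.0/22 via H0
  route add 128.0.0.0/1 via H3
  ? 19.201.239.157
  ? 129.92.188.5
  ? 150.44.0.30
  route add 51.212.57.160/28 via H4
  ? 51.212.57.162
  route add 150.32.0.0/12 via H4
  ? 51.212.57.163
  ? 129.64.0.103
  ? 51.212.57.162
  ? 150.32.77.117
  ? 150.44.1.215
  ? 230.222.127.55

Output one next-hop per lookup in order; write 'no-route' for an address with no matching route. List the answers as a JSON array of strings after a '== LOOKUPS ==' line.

Trace:
  + 76.97.222.167/32 (H4) depth=32
  + 150.44.0.0/17 (H3) depth=17
  lookup 150.44.81.122: bits 10010110001011000 walk d0:-→d1:-→d2:-→d3:-→d4:-→d5:-→d6:-→d7:-→d8:-→d9:-→d10:-→d11:-→d12:-→d13:-→d14:-→d15:-→d16:-→d17:H3 -> H3
  + 129.64.0.0/10 (H4) depth=10
  lookup 129.64.0.9: bits 1000000101 walk d0:-→d1:-→d2:-→d3:-→d4:-→d5:-→d6:-→d7:-→d8:-→d9:-→d10:H4 -> H4
  + 129.80.0.0/12 (H6) depth=12
  + 129.92.176.0/20 (H3) depth=20
  + 51.212.57.160/28 (H6) depth=28
  - 129.80.0.0/12 clear@12
  - 129.92.176.0/20 clear@20
  lookup 129.64.0.3: bits 10000001010 walk d0:-→d1:-→d2:-→d3:-→d4:-→d5:-→d6:-→d7:-→d8:-→d9:-→d10:H4→d11:- -> H4
  + 129.92.189.96/28 (H1) depth=28
  lookup 129.64.254.211: bits 10000001010 walk d0:-→d1:-→d2:-→d3:-→d4:-→d5:-→d6:-→d7:-→d8:-→d9:-→d10:H4→d11:- -> H4
  lookup 238.58.146.154: bits 1 walk d0:-→d1:- -> no-route
  lookup 76.97.222.167: bits 01001100011000011101111010100111 walk d0:-→d1:-→d2:-→d3:-→d4:-→d5:-→d6:-→d7:-→d8:-→d9:-→d10:-→d11:-→d12:-→d13:-→d14:-→d15:-→d16:-→d17:-→d18:-→d19:-→d20:-→d21:-→d22:-→d23:-→d24:-→d25:-→d26:-→d27:-→d28:-→d29:-→d30:-→d31:-→d32:H4 -> H4
  + 129.92.189.96/28 (H0) depth=28
  lookup 51.212.57.160: bits 0011001111010100001110011010 walk d0:-→d1:-→d2:-→d3:-→d4:-→d5:-→d6:-→d7:-→d8:-→d9:-→d10:-→d11:-→d12:-→d13:-→d14:-→d15:-→d16:-→d17:-→d18:-→d19:-→d20:-→d21:-→d22:-→d23:-→d24:-→d25:-→d26:-→d27:-→d28:H6 -> H6
  - 51.212.57.160/28 clear@28
  lookup 129.92.189.99: bits 1000000101011100101111010110 walk d0:-→d1:-→d2:-→d3:-→d4:-→d5:-→d6:-→d7:-→d8:-→d9:-→d10:H4→d11:-→d12:-→d13:-→d14:-→d15:-→d16:-→d17:-→d18:-→d19:-→d20:-→d21:-→d22:-→d23:-→d24:-→d25:-→d26:-→d27:-→d28:H0 -> H0
  + 0.0.0.0/0 (H5) depth=0
  lookup 73.251.126.193: bits 01001 walk d0:H5→d1:-→d2:-→d3:-→d4:-→d5:- -> H5
  + 0.0.0.0/0 (H2) depth=0
  lookup 150.44.0.82: bits 10010110001011000 walk d0:H2→d1:-→d2:-→d3:-→d4:-→d5:-→d6:-→d7:-→d8:-→d9:-→d10:-→d11:-→d12:-→d13:-→d14:-→d15:-→d16:-→d17:H3 -> H3
  + 150.44.10.0/24 (H4) depth=24
  + 129.92.188.0/22 (H0) depth=22
  + 128.0.0.0/1 (H3) depth=1
  lookup 19.201.239.157: bits 00 walk d0:H2→d1:-→d2:- -> H2
  lookup 129.92.188.5: bits 10000001010111001011110 walk d0:H2→d1:H3→d2:-→d3:-→d4:-→d5:-→d6:-→d7:-→d8:-→d9:-→d10:H4→d11:-→d12:-→d13:-→d14:-→d15:-→d16:-→d17:-→d18:-→d19:-→d20:-→d21:-→d22:H0→d23:- -> H0
  lookup 150.44.0.30: bits 10010110001011000000 walk d0:H2→d1:H3→d2:-→d3:-→d4:-→d5:-→d6:-→d7:-→d8:-→d9:-→d10:-→d11:-→d12:-→d13:-→d14:-→d15:-→d16:-→d17:H3→d18:-→d19:-→d20:- -> H3
  + 51.212.57.160/28 (H4) depth=28
  lookup 51.212.57.162: bits 0011001111010100001110011010 walk d0:H2→d1:-→d2:-→d3:-→d4:-→d5:-→d6:-→d7:-→d8:-→d9:-→d10:-→d11:-→d12:-→d13:-→d14:-→d15:-→d16:-→d17:-→d18:-→d19:-→d20:-→d21:-→d22:-→d23:-→d24:-→d25:-→d26:-→d27:-→d28:H4 -> H4
  + 150.32.0.0/12 (H4) depth=12
  lookup 51.212.57.163: bits 0011001111010100001110011010 walk d0:H2→d1:-→d2:-→d3:-→d4:-→d5:-→d6:-→d7:-→d8:-→d9:-→d10:-→d11:-→d12:-→d13:-→d14:-→d15:-→d16:-→d17:-→d18:-→d19:-→d20:-→d21:-→d22:-→d23:-→d24:-→d25:-→d26:-→d27:-→d28:H4 -> H4
  lookup 129.64.0.103: bits 10000001010 walk d0:H2→d1:H3→d2:-→d3:-→d4:-→d5:-→d6:-→d7:-→d8:-→d9:-→d10:H4→d11:- -> H4
  lookup 51.212.57.162: bits 0011001111010100001110011010 walk d0:H2→d1:-→d2:-→d3:-→d4:-→d5:-→d6:-→d7:-→d8:-→d9:-→d10:-→d11:-→d12:-→d13:-→d14:-→d15:-→d16:-→d17:-→d18:-→d19:-→d20:-→d21:-→d22:-→d23:-→d24:-→d25:-→d26:-→d27:-→d28:H4 -> H4
  lookup 150.32.77.117: bits 100101100010 walk d0:H2→d1:H3→d2:-→d3:-→d4:-→d5:-→d6:-→d7:-→d8:-→d9:-→d10:-→d11:-→d12:H4 -> H4
  lookup 150.44.1.215: bits 10010110001011000000 walk d0:H2→d1:H3→d2:-→d3:-→d4:-→d5:-→d6:-→d7:-→d8:-→d9:-→d10:-→d11:-→d12:H4→d13:-→d14:-→d15:-→d16:-→d17:H3→d18:-→d19:-→d20:- -> H3
  lookup 230.222.127.55: bits 1 walk d0:H2→d1:H3 -> H3

== LOOKUPS ==
["H3","H4","H4","H4","no-route","H4","H6","H0","H5","H3","H2","H0","H3","H4","H4","H4","H4","H4","H3","H3"]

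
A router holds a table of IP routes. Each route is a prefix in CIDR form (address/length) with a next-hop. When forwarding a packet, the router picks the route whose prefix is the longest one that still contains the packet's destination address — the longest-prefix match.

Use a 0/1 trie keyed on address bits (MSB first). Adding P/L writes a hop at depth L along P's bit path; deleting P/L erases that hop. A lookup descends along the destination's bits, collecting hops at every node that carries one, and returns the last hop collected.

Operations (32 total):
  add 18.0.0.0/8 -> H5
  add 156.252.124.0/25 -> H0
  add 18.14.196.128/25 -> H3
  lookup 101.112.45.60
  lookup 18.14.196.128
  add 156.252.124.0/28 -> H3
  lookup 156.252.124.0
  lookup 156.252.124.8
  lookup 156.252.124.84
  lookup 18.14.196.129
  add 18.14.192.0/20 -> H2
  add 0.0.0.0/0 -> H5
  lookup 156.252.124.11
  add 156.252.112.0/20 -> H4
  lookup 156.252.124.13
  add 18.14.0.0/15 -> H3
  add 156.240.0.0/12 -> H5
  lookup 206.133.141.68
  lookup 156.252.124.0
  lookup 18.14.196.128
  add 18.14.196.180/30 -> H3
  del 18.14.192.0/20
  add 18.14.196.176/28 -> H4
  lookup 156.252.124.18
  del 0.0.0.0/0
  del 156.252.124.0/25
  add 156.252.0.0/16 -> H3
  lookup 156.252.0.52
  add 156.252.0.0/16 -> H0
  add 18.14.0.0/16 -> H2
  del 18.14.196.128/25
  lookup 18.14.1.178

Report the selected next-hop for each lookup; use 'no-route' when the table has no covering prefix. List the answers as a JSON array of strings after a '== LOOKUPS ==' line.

Apply in order:
  add 18.0.0.0/8 -> H5 at depth 8
  add 156.252.124.0/25 -> H0 at depth 25
  add 18.14.196.128/25 -> H3 at depth 25
  Q 101.112.45.60: descend 0 ; hops seen [∅] ; pick no-route
  Q 18.14.196.128: descend 0001001000001110110001001 ; hops seen [H5,H3] ; pick H3
  add 156.252.124.0/28 -> H3 at depth 28
  Q 156.252.124.0: descend 1001110011111100011111000000 ; hops seen [H0,H3] ; pick H3
  Q 156.252.124.8: descend 1001110011111100011111000000 ; hops seen [H0,H3] ; pick H3
  Q 156.252.124.84: descend 1001110011111100011111000 ; hops seen [H0] ; pick H0
  Q 18.14.196.129: descend 0001001000001110110001001 ; hops seen [H5,H3] ; pick H3
  add 18.14.192.0/20 -> H2 at depth 20
  add 0.0.0.0/0 -> H5 at depth 0
  Q 156.252.124.11: descend 1001110011111100011111000000 ; hops seen [H5,H0,H3] ; pick H3
  add 156.252.112.0/20 -> H4 at depth 20
  Q 156.252.124.13: descend 1001110011111100011111000000 ; hops seen [H5,H4,H0,H3] ; pick H3
  add 18.14.0.0/15 -> H3 at depth 15
  add 156.240.0.0/12 -> H5 at depth 12
  Q 206.133.141.68: descend 1 ; hops seen [H5] ; pick H5
  Q 156.252.124.0: descend 1001110011111100011111000000 ; hops seen [H5,H5,H4,H0,H3] ; pick H3
  Q 18.14.196.128: descend 0001001000001110110001001 ; hops seen [H5,H5,H3,H2,H3] ; pick H3
  add 18.14.196.180/30 -> H3 at depth 30
  - 18.14.192.0/20 clear@20
  add 18.14.196.176/28 -> H4 at depth 28
  Q 156.252.124.18: descend 100111001111110001111100000 ; hops seen [H5,H5,H4,H0] ; pick H0
  - 0.0.0.0/0 clear@0
  - 156.252.124.0/25 clear@25
  add 156.252.0.0/16 -> H3 at depth 16
  Q 156.252.0.52: descend 10011100111111000 ; hops seen [H5,H3] ; pick H3
  add 156.252.0.0/16 -> H0 at depth 16
  add 18.14.0.0/16 -> H2 at depth 16
  - 18.14.196.128/25 clear@25
  Q 18.14.1.178: descend 0001001000001110 ; hops seen [H5,H3,H2] ; pick H2

== LOOKUPS ==
["no-route","H3","H3","H3","H0","H3","H3","H3","H5","H3","H3","H0","H3","H2"]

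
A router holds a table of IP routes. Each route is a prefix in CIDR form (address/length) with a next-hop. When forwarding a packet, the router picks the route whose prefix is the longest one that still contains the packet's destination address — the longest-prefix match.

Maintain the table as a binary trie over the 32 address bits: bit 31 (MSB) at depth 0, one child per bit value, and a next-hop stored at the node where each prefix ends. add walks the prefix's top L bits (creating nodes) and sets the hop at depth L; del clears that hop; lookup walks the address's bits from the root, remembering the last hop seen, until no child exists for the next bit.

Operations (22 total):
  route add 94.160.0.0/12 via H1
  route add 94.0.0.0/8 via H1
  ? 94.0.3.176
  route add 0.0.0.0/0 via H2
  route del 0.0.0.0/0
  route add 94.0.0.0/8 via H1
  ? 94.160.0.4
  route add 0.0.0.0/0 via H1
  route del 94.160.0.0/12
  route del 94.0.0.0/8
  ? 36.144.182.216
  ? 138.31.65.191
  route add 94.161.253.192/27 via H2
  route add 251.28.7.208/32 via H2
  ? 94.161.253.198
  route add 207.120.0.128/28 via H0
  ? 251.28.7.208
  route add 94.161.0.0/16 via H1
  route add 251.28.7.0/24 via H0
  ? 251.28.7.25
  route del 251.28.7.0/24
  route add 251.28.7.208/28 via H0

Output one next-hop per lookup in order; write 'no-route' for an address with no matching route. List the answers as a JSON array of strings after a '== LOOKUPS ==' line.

Apply in order:
  add 94.160.0.0/12 -> H1 at depth 12
  add 94.0.0.0/8 -> H1 at depth 8
  ? 94.0.3.176  path d0:-→d1:-→d2:-→d3:-→d4:-→d5:-→d6:-→d7:-→d8:H1  best=H1
  add 0.0.0.0/0 -> H2 at depth 0
  - 0.0.0.0/0 clear@0
  add 94.0.0.0/8 -> H1 at depth 8
  ? 94.160.0.4  path d0:-→d1:-→d2:-→d3:-→d4:-→d5:-→d6:-→d7:-→d8:H1→d9:-→d10:-→d11:-→d12:H1  best=H1
  add 0.0.0.0/0 -> H1 at depth 0
  - 94.160.0.0/12 clear@12
  - 94.0.0.0/8 clear@8
  ? 36.144.182.216  path d0:H1→d1:-  best=H1
  ? 138.31.65.191  path d0:H1  best=H1
  add 94.161.253.192/27 -> H2 at depth 27
  add 251.28.7.208/32 -> H2 at depth 32
  ? 94.161.253.198  path d0:H1→d1:-→d2:-→d3:-→d4:-→d5:-→d6:-→d7:-→d8:-→d9:-→d10:-→d11:-→d12:-→d13:-→d14:-→d15:-→d16:-→d17:-→d18:-→d19:-→d20:-→d21:-→d22:-→d23:-→d24:-→d25:-→d26:-→d27:H2  best=H2
  add 207.120.0.128/28 -> H0 at depth 28
  ? 251.28.7.208  path d0:H1→d1:-→d2:-→d3:-→d4:-→d5:-→d6:-→d7:-→d8:-→d9:-→d10:-→d11:-→d12:-→d13:-→d14:-→d15:-→d16:-→d17:-→d18:-→d19:-→d20:-→d21:-→d22:-→d23:-→d24:-→d25:-→d26:-→d27:-→d28:-→d29:-→d30:-→d31:-→d32:H2  best=H2
  add 94.161.0.0/16 -> H1 at depth 16
  add 251.28.7.0/24 -> H0 at depth 24
  ? 251.28.7.25  path d0:H1→d1:-→d2:-→d3:-→d4:-→d5:-→d6:-→d7:-→d8:-→d9:-→d10:-→d11:-→d12:-→d13:-→d14:-→d15:-→d16:-→d17:-→d18:-→d19:-→d20:-→d21:-→d22:-→d23:-→d24:H0  best=H0
  - 251.28.7.0/24 clear@24
  add 251.28.7.208/28 -> H0 at depth 28

== LOOKUPS ==
["H1","H1","H1","H1","H2","H2","H0"]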